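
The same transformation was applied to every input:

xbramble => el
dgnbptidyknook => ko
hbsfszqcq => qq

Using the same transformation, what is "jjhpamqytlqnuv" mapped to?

Looking at the pairs, the operation is to swap each adjacent pair of characters (1↔2, 3↔4, ...), then keep only the last 2 characters.
Doing the same to "jjhpamqytlqnuv": "vu".

vu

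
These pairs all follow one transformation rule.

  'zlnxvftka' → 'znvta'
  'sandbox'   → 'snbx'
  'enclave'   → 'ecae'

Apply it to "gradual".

gaul

Each output is the input with this applied: keep every other character starting from the first (positions 1st, 3rd, 5th, ...).
"gradual" → "gaul".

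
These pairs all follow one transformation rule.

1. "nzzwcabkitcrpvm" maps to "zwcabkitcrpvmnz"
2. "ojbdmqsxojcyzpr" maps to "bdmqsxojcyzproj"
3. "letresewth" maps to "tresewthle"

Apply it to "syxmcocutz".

xmcocutzsy

Looking at the pairs, the operation is to move the first 2 characters to the end (rotate left by 2).
Doing the same to "syxmcocutz": "xmcocutzsy".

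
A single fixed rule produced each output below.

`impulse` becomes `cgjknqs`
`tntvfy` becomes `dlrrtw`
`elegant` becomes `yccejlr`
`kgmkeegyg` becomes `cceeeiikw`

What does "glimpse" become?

The rule is to sort the characters into alphabetical order, then shift every letter 2 places backward in the alphabet (wrapping around).
For "glimpse", step one produces "egilmps"; step two turns that into "cegjknq".

cegjknq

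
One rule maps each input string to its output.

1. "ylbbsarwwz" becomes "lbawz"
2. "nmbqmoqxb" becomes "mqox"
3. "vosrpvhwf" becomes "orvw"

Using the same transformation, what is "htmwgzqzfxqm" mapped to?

In each case the input is transformed by: keep every other character starting from the second (positions 2nd, 4th, 6th, ...).
For "htmwgzqzfxqm" the result is "twzzxm".

twzzxm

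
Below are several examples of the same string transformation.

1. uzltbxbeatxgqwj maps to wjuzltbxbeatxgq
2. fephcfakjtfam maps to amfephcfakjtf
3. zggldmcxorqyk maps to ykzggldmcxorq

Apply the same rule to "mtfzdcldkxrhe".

The rule is to move the last 2 characters to the front (rotate right by 2).
Applying that to "mtfzdcldkxrhe" gives "hemtfzdcldkxr".

hemtfzdcldkxr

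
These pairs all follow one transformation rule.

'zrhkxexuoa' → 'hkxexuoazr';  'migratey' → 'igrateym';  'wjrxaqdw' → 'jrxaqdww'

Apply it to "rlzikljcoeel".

ikljcoeelrlz

What's happening: swap the front and back halves of the string, then move the last 3 characters to the front (rotate right by 3).
Starting from "rlzikljcoeel": after the first operation, "jcoeelrlzikl"; after the second, "ikljcoeelrlz".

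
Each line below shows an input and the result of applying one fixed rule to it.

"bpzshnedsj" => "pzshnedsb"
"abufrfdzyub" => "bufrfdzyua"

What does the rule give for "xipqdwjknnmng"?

ipqdwjknnmnx

Looking at the pairs, the operation is to delete the last character, then move the first character to the end.
On "xipqdwjknnmng": the first step gives "xipqdwjknnmn", and the second then gives "ipqdwjknnmnx".
(Check on "bpzshnedsj": → "bpzshneds" → "pzshnedsb" ✓)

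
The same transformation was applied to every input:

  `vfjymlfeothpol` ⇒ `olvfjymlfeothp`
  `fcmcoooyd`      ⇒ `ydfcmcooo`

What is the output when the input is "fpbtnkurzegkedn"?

dnfpbtnkurzegke

Looking at the pairs, the operation is to move the last 2 characters to the front (rotate right by 2).
Applying that to "fpbtnkurzegkedn" gives "dnfpbtnkurzegke".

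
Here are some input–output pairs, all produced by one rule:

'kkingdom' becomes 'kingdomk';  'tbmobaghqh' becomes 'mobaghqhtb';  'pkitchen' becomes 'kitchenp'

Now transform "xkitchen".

kitchenx

Each output is the input with this applied: swap the front and back halves of the string, then move the last 3 characters to the front (rotate right by 3).
For "xkitchen", step one produces "chenxkit"; step two turns that into "kitchenx".
(Check on "tbmobaghqh": → "aghqhtbmob" → "mobaghqhtb" ✓)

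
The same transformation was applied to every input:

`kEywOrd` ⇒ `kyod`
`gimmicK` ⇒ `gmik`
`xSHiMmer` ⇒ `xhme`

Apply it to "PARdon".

Each output is the input with this applied: keep every other character starting from the first (positions 1st, 3rd, 5th, ...), then convert every letter to lowercase.
Applying both steps to "PARdon": "PRo", then "pro".

pro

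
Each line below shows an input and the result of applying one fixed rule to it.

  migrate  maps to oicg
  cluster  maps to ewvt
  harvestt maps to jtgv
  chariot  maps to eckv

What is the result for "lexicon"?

nzep

The rule is to shift every letter 2 places forward in the alphabet (wrapping around), then keep every other character starting from the first (positions 1st, 3rd, 5th, ...).
On "lexicon": the first step gives "ngzkeqp", and the second then gives "nzep".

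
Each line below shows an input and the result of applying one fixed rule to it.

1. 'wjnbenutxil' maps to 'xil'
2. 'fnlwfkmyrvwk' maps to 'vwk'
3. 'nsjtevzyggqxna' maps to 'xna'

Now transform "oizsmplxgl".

Rule — keep only the last 3 characters.
So "oizsmplxgl" becomes "xgl".

xgl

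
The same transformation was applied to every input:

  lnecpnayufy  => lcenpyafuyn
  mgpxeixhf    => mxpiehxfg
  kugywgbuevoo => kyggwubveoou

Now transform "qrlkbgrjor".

The pattern: swap each adjacent pair of characters (1↔2, 3↔4, ...), then move the first character to the end.
Working it through for "qrlkbgrjor": intermediate "rqklgbjrro", final "qklgbjrror".

qklgbjrror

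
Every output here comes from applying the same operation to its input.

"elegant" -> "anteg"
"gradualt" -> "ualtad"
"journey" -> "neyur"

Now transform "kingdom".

domng

The pattern: delete the first 2 characters, then move the first 2 characters to the end (rotate left by 2).
Starting from "kingdom": after the first operation, "ngdom"; after the second, "domng".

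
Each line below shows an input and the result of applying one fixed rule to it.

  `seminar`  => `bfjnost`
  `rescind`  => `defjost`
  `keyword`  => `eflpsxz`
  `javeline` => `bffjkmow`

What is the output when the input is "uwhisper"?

fijqstvx

In each case the input is transformed by: sort the characters into alphabetical order, then shift every letter 1 place forward in the alphabet (wrapping around).
For "uwhisper", step one produces "ehiprsuw"; step two turns that into "fijqstvx".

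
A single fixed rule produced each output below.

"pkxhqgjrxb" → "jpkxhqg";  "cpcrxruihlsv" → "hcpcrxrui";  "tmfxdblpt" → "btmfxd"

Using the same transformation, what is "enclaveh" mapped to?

aencl

The rule is to delete the last 3 characters, then move the last character to the front.
"enclaveh" → "aencl".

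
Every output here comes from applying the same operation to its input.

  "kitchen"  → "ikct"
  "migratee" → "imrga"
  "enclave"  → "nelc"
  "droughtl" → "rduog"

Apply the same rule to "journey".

ojru

Looking at the pairs, the operation is to delete the last 3 characters, then swap each adjacent pair of characters (1↔2, 3↔4, ...).
On "journey" that produces "ojru".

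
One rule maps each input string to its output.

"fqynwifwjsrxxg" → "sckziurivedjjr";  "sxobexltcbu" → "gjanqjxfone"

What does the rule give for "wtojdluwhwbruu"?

The pattern: shift every letter 12 places forward in the alphabet (wrapping around), then swap the first and last characters.
On "wtojdluwhwbruu" that produces "gfavpxgitindgi".

gfavpxgitindgi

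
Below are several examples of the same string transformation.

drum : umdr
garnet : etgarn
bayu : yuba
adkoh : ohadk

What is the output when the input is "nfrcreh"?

The pattern: move the last 2 characters to the front (rotate right by 2).
Doing the same to "nfrcreh": "ehnfrcr".

ehnfrcr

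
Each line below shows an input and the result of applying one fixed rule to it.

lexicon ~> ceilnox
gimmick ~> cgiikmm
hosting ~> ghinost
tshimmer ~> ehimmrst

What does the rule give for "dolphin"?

The pattern: sort the characters into alphabetical order.
For "dolphin" the result is "dhilnop".

dhilnop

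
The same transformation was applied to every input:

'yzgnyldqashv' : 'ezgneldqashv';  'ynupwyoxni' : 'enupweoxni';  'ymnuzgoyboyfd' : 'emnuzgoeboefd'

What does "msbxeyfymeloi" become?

msbxeefemeloi

Looking at the pairs, the operation is to replace every "y" with "e".
Applying that to "msbxeyfymeloi" gives "msbxeefemeloi".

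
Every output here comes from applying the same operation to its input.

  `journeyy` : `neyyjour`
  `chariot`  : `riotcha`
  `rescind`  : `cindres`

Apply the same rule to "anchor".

choran

The rule is to move the last character to the front, then move the last 3 characters to the front (rotate right by 3).
For "anchor" the result is "choran".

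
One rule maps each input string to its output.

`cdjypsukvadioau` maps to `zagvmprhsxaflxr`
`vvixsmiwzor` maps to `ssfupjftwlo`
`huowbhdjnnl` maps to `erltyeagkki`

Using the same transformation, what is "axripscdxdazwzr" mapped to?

xuofmpzauaxwtwo

What's happening: shift every letter 3 places backward in the alphabet (wrapping around).
Doing the same to "axripscdxdazwzr": "xuofmpzauaxwtwo".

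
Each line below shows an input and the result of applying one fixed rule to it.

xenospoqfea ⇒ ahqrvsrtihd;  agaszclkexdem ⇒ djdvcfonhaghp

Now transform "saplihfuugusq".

The pattern: shift every letter 3 places forward in the alphabet (wrapping around).
"saplihfuugusq" → "vdsolkixxjxvt".

vdsolkixxjxvt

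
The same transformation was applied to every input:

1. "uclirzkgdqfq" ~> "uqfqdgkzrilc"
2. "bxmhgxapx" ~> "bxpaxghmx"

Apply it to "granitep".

gpetinar

Each output is the input with this applied: move the first character to the end, then reverse the string.
Starting from "granitep": after the first operation, "ranitepg"; after the second, "gpetinar".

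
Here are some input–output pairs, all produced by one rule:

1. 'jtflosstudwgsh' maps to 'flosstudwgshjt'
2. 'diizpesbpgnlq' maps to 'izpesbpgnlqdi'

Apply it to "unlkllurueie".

lkllurueieun

The rule is to move the first 2 characters to the end (rotate left by 2).
Doing the same to "unlkllurueie": "lkllurueieun".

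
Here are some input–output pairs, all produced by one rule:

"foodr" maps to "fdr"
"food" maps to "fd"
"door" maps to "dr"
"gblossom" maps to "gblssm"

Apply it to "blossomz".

blssmz

Each output is the input with this applied: remove every "o".
On "blossomz" that produces "blssmz".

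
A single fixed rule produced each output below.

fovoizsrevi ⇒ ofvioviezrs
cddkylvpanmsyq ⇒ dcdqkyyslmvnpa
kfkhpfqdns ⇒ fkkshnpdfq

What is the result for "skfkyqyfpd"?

ksfdkpyfqy

Each output is the input with this applied: move the first character to the end, then take characters alternately from the front and the back (1st, last, 2nd, 2nd-last, ...).
Working it through for "skfkyqyfpd": intermediate "kfkyqyfpds", final "ksfdkpyfqy".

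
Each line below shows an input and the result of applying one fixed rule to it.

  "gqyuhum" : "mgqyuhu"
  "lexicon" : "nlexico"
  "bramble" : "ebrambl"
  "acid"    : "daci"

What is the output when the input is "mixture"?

The pattern: move the last character to the front.
Doing the same to "mixture": "emixtur".

emixtur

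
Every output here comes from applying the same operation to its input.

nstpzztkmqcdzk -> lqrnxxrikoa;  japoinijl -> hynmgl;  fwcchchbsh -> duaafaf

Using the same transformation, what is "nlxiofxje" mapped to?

The rule is to shift every letter 2 places backward in the alphabet (wrapping around), then delete the last 3 characters.
On "nlxiofxje": the first step gives "ljvgmdvhc", and the second then gives "ljvgmd".

ljvgmd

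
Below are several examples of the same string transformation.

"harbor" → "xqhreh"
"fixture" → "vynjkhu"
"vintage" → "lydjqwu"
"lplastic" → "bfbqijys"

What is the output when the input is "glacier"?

In each case the input is transformed by: shift every letter 10 places backward in the alphabet (wrapping around).
Doing the same to "glacier": "wbqsyuh".

wbqsyuh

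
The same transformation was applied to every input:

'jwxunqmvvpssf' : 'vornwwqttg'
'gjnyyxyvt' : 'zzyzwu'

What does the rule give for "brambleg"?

Looking at the pairs, the operation is to delete the first 3 characters, then shift every letter 1 place forward in the alphabet (wrapping around).
Applying both steps to "brambleg": "mbleg", then "ncmfh".

ncmfh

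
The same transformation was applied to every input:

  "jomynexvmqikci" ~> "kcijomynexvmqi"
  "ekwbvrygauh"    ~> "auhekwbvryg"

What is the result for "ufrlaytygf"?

ygfufrlayt

In each case the input is transformed by: move the last 3 characters to the front (rotate right by 3).
For "ufrlaytygf" the result is "ygfufrlayt".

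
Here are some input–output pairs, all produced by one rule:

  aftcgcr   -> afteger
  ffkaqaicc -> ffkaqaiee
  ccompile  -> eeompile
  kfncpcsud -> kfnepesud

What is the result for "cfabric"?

efabrie

The pattern: replace every "c" with "e".
So "cfabric" becomes "efabrie".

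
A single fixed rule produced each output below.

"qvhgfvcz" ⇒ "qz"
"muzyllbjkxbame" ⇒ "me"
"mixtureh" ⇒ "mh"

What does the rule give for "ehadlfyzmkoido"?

eo

The pattern: take characters alternately from the front and the back (1st, last, 2nd, 2nd-last, ...), then keep only the first 2 characters.
For "ehadlfyzmkoido", step one produces "eohdaidolkfmyz"; step two turns that into "eo".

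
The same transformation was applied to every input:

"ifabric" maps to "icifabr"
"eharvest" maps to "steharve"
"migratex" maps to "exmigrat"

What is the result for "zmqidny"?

The pattern: move the last 2 characters to the front (rotate right by 2).
Doing the same to "zmqidny": "nyzmqid".

nyzmqid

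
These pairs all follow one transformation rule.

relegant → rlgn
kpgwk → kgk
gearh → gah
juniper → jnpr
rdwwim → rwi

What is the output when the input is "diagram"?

What's happening: keep every other character starting from the first (positions 1st, 3rd, 5th, ...).
So "diagram" becomes "darm".

darm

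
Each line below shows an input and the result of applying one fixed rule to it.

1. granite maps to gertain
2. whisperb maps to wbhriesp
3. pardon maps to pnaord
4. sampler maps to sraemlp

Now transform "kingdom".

kmiondg

The transformation: take characters alternately from the front and the back (1st, last, 2nd, 2nd-last, ...).
Applying that to "kingdom" gives "kmiondg".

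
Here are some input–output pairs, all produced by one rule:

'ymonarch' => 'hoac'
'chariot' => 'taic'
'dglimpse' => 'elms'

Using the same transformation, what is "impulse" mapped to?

epli

In each case the input is transformed by: swap the first and last characters, then keep every other character starting from the first (positions 1st, 3rd, 5th, ...).
"impulse" → "empulsi" → "epli".
(Check on "ymonarch": → "hmonarcy" → "hoac" ✓)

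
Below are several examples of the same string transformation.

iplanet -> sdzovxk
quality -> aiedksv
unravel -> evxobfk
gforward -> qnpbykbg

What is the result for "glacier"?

The rule is to shift every letter 10 places forward in the alphabet (wrapping around), then take characters alternately from the front and the back (1st, last, 2nd, 2nd-last, ...).
"glacier" → "qbvoksm".

qbvoksm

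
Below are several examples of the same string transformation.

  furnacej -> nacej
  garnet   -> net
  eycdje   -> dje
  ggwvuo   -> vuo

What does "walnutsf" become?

nutsf

The transformation: delete the first 3 characters.
Doing the same to "walnutsf": "nutsf".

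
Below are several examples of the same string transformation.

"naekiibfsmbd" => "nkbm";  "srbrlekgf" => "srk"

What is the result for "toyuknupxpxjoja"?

The pattern: keep one character in every 3, starting at position 1 (positions 1st, 4th, 7th, ...).
Applying that to "toyuknupxpxjoja" gives "tuupo".

tuupo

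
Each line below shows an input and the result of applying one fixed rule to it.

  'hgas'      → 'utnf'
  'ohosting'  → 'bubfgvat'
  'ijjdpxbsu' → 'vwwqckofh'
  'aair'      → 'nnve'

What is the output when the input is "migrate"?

The pattern: shift every letter 13 places forward in the alphabet (wrapping around) — i.e. ROT13.
For "migrate" the result is "zvtengr".

zvtengr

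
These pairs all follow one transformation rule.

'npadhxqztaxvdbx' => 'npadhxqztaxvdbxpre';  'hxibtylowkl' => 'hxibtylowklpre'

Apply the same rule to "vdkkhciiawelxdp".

vdkkhciiawelxdppre

Looking at the pairs, the operation is to append "pre".
Applying that to "vdkkhciiawelxdp" gives "vdkkhciiawelxdppre".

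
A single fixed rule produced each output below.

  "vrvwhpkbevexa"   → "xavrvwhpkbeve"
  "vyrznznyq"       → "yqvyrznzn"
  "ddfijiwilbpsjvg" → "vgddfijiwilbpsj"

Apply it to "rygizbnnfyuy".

Rule — move the last 2 characters to the front (rotate right by 2).
So "rygizbnnfyuy" becomes "uyrygizbnnfy".

uyrygizbnnfy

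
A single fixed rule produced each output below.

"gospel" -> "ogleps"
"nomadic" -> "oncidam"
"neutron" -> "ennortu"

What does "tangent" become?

The transformation: reverse the string, then move the last 2 characters to the front (rotate right by 2).
Applying both steps to "tangent": "tnegnat", then "attnegn".

attnegn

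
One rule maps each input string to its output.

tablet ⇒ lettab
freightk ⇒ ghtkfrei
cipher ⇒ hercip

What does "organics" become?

nicsorga

The transformation: swap the front and back halves of the string.
For "organics" the result is "nicsorga".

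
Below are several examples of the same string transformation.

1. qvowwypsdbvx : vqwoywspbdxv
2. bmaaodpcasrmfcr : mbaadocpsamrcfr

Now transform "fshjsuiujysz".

sfjhusuiyjzs

The pattern: swap each adjacent pair of characters (1↔2, 3↔4, ...).
On "fshjsuiujysz" that produces "sfjhusuiyjzs".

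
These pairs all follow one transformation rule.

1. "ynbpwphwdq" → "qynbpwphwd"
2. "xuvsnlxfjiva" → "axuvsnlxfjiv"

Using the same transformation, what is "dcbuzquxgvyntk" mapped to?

kdcbuzquxgvynt

What's happening: move the last character to the front.
Doing the same to "dcbuzquxgvyntk": "kdcbuzquxgvynt".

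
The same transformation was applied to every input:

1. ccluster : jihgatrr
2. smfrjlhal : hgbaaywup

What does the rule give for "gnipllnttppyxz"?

The pattern: sort the characters into reverse alphabetical order, then shift every letter 11 places backward in the alphabet (wrapping around).
For "gnipllnttppyxz" the result is "onmiieeeccaaxv".
(Check on "smfrjlhal": → "srmlljhfa" → "hgbaaywup" ✓)

onmiieeeccaaxv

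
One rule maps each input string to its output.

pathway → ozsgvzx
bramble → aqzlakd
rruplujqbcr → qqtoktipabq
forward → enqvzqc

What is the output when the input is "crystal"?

The pattern: shift every letter 1 place backward in the alphabet (wrapping around).
On "crystal" that produces "bqxrszk".

bqxrszk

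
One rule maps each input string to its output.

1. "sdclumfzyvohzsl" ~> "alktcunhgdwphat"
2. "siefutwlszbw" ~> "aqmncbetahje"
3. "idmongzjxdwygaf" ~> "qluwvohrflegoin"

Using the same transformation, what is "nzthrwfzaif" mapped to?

vhbpzenhiqn

What's happening: shift every letter 8 places forward in the alphabet (wrapping around).
So "nzthrwfzaif" becomes "vhbpzenhiqn".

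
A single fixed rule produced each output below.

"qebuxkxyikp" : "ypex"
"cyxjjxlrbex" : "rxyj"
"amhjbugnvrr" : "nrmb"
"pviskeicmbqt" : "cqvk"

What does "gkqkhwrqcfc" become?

qckh

Each output is the input with this applied: keep one character in every 3, starting at position 2 (positions 2nd, 5th, 8th, ...), then move the first 2 characters to the end (rotate left by 2).
Starting from "gkqkhwrqcfc": after the first operation, "khqc"; after the second, "qckh".
(Check on "pviskeicmbqt": → "vkcq" → "cqvk" ✓)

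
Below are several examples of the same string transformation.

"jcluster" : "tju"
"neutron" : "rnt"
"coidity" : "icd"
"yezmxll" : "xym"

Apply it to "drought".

The rule is to move the last 3 characters to the front (rotate right by 3), then keep one character in every 3, starting at position 1 (positions 1st, 4th, 7th, ...).
Applying both steps to "drought": "ghtdrou", then "gdu".

gdu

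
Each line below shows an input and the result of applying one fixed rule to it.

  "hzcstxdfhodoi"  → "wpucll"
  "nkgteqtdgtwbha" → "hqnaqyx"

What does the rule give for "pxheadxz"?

The rule is to keep every other character starting from the second (positions 2nd, 4th, 6th, ...), then shift every letter 3 places backward in the alphabet (wrapping around).
Applying that to "pxheadxz" gives "ubaw".

ubaw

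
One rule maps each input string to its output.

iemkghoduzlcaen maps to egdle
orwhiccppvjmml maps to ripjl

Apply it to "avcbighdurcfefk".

The transformation: keep one character in every 3, starting at position 2 (positions 2nd, 5th, 8th, ...).
Applying that to "avcbighdurcfefk" gives "vidcf".

vidcf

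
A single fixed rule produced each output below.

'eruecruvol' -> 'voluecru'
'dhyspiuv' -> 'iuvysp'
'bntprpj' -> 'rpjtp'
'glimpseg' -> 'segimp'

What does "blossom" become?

somos

What's happening: delete the first 2 characters, then move the last 3 characters to the front (rotate right by 3).
"blossom" → "somos".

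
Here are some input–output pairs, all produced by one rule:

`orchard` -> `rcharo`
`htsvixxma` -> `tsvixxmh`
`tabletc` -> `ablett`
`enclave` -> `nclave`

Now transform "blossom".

Looking at the pairs, the operation is to delete the last character, then move the first character to the end.
Working it through for "blossom": intermediate "blosso", final "lossob".
(Check on "tabletc": → "tablet" → "ablett" ✓)

lossob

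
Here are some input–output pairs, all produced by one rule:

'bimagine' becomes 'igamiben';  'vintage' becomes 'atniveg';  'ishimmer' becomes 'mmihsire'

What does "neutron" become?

Rule — reverse the string, then move the first 2 characters to the end (rotate left by 2).
On "neutron" that produces "rtuenno".

rtuenno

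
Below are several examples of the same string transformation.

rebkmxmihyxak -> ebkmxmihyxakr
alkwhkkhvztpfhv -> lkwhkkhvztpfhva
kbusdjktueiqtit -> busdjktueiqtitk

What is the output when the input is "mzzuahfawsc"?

zzuahfawscm

In each case the input is transformed by: move the first character to the end.
For "mzzuahfawsc" the result is "zzuahfawscm".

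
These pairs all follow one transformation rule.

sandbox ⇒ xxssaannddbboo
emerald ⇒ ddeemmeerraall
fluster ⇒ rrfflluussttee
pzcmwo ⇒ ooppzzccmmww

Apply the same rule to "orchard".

Looking at the pairs, the operation is to double every character, then move the last 2 characters to the front (rotate right by 2).
For "orchard", step one produces "oorrcchhaarrdd"; step two turns that into "ddoorrcchhaarr".

ddoorrcchhaarr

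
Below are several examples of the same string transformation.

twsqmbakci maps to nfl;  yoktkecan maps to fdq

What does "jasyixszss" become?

cvv

Rule — shift every letter 3 places forward in the alphabet (wrapping around), then keep only the last 3 characters.
On "jasyixszss" that produces "cvv".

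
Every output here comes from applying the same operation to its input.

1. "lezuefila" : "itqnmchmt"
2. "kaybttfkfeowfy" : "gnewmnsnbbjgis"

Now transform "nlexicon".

Each output is the input with this applied: shift every letter 8 places forward in the alphabet (wrapping around), then reverse the string.
For "nlexicon", step one produces "vtmfqkwv"; step two turns that into "vwkqfmtv".

vwkqfmtv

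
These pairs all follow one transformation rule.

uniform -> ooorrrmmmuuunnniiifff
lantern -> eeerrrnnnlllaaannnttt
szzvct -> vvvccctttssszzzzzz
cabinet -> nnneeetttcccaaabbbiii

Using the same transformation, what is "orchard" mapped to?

aaarrrdddooorrrccchhh

The rule is to move the last 3 characters to the front (rotate right by 3), then repeat every character 3 times.
So "orchard" becomes "aaarrrdddooorrrccchhh".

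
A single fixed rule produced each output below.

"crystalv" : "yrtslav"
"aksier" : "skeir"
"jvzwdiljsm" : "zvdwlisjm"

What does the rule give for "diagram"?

In each case the input is transformed by: delete the first character, then swap each adjacent pair of characters (1↔2, 3↔4, ...).
"diagram" → "iagram" → "airgma".

airgma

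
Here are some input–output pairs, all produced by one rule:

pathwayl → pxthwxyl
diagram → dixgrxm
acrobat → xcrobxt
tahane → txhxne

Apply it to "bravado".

brxvxdo

The transformation: replace every "a" with "x".
Applying that to "bravado" gives "brxvxdo".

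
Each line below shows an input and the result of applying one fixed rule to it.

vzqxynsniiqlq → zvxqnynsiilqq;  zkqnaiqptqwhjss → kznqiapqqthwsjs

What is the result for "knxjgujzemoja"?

nkjxugzjmejoa

In each case the input is transformed by: swap each adjacent pair of characters (1↔2, 3↔4, ...).
For "knxjgujzemoja" the result is "nkjxugzjmejoa".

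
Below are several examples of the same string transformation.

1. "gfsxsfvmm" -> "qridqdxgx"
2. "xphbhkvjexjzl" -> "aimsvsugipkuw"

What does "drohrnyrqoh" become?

Rule — swap each adjacent pair of characters (1↔2, 3↔4, ...), then shift every letter 11 places forward in the alphabet (wrapping around).
Applying both steps to "drohrnyrqoh": "rdhonrryoqh", then "coszyccjzbs".

coszyccjzbs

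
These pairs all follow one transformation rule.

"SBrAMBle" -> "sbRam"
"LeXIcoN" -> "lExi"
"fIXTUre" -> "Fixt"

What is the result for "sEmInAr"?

Looking at the pairs, the operation is to flip the case of every letter, then delete the last 3 characters.
"sEmInAr" → "SeMiNaR" → "SeMi".

SeMi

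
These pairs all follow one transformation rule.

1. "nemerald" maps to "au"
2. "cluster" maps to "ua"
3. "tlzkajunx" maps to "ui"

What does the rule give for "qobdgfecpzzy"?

oii

Each output is the input with this applied: shift every letter 9 places forward in the alphabet (wrapping around), then keep only the vowels.
Applying both steps to "qobdgfecpzzy": "zxkmponlyiih", then "oii".
(Check on "tlzkajunx": → "cuitjsdwg" → "ui" ✓)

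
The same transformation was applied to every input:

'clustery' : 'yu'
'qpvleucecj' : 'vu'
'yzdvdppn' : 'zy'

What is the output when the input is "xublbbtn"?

xu

What's happening: sort the characters into reverse alphabetical order, then keep only the first 2 characters.
Applying both steps to "xublbbtn": "xutnlbbb", then "xu".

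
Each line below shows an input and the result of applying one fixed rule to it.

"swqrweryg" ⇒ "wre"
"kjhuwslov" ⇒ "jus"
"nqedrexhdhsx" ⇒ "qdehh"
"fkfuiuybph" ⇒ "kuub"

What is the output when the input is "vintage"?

it

Rule — delete the last 2 characters, then keep every other character starting from the second (positions 2nd, 4th, 6th, ...).
For "vintage" the result is "it".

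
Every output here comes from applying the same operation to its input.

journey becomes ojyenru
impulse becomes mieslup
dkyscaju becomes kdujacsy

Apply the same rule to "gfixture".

fgerutxi

The transformation: reverse the string, then move the last 2 characters to the front (rotate right by 2).
"gfixture" → "fgerutxi".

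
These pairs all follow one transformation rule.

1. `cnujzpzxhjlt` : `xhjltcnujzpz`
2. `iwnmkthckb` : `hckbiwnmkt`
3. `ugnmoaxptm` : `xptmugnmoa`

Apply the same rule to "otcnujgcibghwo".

Looking at the pairs, the operation is to swap the front and back halves of the string, then move the first character to the end.
Working it through for "otcnujgcibghwo": intermediate "cibghwootcnujg", final "ibghwootcnujgc".

ibghwootcnujgc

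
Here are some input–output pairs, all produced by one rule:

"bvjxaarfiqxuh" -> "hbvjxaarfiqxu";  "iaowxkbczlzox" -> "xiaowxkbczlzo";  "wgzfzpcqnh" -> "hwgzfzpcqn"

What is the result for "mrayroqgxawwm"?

In each case the input is transformed by: move the last character to the front.
So "mrayroqgxawwm" becomes "mmrayroqgxaww".

mmrayroqgxaww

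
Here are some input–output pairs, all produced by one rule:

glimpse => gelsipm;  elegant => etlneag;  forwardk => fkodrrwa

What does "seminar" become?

sreamni

The transformation: take characters alternately from the front and the back (1st, last, 2nd, 2nd-last, ...).
For "seminar" the result is "sreamni".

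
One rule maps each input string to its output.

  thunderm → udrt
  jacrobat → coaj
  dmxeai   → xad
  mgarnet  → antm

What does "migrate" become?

gaem

In each case the input is transformed by: keep every other character starting from the first (positions 1st, 3rd, 5th, ...), then move the first character to the end.
Applying both steps to "migrate": "mgae", then "gaem".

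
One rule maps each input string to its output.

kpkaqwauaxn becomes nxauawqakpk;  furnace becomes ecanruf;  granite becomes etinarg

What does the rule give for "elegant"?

tnagele

The transformation: reverse the string.
On "elegant" that produces "tnagele".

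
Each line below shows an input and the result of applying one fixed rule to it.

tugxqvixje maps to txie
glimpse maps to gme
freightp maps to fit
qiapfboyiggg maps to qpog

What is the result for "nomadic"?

Looking at the pairs, the operation is to keep one character in every 3, starting at position 1 (positions 1st, 4th, 7th, ...).
Applying that to "nomadic" gives "nac".

nac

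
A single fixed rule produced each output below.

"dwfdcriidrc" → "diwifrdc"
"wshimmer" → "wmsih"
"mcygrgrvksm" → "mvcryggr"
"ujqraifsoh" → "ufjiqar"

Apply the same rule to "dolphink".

The transformation: delete the last 3 characters, then take characters alternately from the front and the back (1st, last, 2nd, 2nd-last, ...).
Working it through for "dolphink": intermediate "dolph", final "dhopl".

dhopl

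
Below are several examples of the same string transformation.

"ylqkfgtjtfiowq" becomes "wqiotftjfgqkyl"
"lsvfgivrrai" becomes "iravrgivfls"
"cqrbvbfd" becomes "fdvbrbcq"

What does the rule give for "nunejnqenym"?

mnyqejnnenu

The rule is to swap each adjacent pair of characters (1↔2, 3↔4, ...), then reverse the string.
Working it through for "nunejnqenym": intermediate "unennjeqynm", final "mnyqejnnenu".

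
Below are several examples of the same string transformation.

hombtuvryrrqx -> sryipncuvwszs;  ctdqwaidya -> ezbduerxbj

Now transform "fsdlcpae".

qbfgtemd

The pattern: move the last 3 characters to the front (rotate right by 3), then shift every letter 1 place forward in the alphabet (wrapping around).
On "fsdlcpae": the first step gives "paefsdlc", and the second then gives "qbfgtemd".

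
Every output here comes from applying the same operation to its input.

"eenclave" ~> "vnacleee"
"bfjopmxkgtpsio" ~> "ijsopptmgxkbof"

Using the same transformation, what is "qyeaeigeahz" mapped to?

Looking at the pairs, the operation is to take characters alternately from the front and the back (1st, last, 2nd, 2nd-last, ...), then move the first 3 characters to the end (rotate left by 3).
On "qyeaeigeahz": the first step gives "qzyheaaeegi", and the second then gives "heaaeegiqzy".

heaaeegiqzy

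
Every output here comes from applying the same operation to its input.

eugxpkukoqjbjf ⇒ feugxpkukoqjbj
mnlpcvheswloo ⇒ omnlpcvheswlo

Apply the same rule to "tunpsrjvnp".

The rule is to move the last character to the front.
So "tunpsrjvnp" becomes "ptunpsrjvn".

ptunpsrjvn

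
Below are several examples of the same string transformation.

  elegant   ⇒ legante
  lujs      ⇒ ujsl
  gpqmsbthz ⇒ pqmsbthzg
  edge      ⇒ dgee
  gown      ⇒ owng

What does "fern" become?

The rule is to move the first character to the end.
Applying that to "fern" gives "ernf".

ernf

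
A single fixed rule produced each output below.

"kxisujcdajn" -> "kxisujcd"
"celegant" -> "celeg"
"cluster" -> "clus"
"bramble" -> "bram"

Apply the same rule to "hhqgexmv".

The pattern: delete the last 3 characters.
On "hhqgexmv" that produces "hhqge".

hhqge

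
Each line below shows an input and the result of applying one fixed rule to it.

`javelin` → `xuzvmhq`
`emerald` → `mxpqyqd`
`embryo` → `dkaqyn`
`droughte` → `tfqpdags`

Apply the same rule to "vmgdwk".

In each case the input is transformed by: move the last 3 characters to the front (rotate right by 3), then shift every letter 12 places forward in the alphabet (wrapping around).
So "vmgdwk" becomes "piwhys".

piwhys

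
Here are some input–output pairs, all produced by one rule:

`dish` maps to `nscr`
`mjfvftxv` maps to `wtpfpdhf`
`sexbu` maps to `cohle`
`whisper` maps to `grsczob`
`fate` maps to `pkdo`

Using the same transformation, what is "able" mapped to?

klvo

Rule — shift every letter 10 places forward in the alphabet (wrapping around).
For "able" the result is "klvo".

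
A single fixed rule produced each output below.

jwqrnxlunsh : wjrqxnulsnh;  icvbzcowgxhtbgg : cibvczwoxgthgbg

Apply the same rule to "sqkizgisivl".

Looking at the pairs, the operation is to swap each adjacent pair of characters (1↔2, 3↔4, ...).
Applying that to "sqkizgisivl" gives "qsikgzsivil".

qsikgzsivil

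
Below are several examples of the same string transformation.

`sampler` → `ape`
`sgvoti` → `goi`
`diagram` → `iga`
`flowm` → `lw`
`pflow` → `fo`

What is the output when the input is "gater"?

The pattern: keep every other character starting from the second (positions 2nd, 4th, 6th, ...).
For "gater" the result is "ae".

ae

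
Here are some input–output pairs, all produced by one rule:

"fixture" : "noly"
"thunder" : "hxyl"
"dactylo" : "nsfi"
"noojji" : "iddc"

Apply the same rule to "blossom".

Each output is the input with this applied: shift every letter 6 places backward in the alphabet (wrapping around), then keep only the last 4 characters.
Working it through for "blossom": intermediate "vfimmig", final "mmig".

mmig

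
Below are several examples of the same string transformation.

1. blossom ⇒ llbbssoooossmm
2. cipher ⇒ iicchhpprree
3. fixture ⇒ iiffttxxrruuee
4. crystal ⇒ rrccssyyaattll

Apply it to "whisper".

hhwwssiieepprr

The transformation: swap each adjacent pair of characters (1↔2, 3↔4, ...), then double every character.
"whisper" → "hwsiepr" → "hhwwssiieepprr".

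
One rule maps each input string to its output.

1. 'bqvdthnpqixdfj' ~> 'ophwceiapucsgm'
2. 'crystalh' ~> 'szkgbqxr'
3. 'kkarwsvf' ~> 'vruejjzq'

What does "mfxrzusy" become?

In each case the input is transformed by: swap the front and back halves of the string, then shift every letter 1 place backward in the alphabet (wrapping around).
"mfxrzusy" → "zusymfxr" → "ytrxlewq".

ytrxlewq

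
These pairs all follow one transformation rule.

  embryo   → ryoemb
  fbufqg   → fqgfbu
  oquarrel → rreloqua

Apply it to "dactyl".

tyldac

The pattern: swap the front and back halves of the string.
On "dactyl" that produces "tyldac".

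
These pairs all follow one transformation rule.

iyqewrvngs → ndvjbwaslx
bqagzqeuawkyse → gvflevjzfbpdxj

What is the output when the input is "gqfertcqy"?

What's happening: shift every letter 5 places forward in the alphabet (wrapping around).
Applying that to "gqfertcqy" gives "lvkjwyhvd".

lvkjwyhvd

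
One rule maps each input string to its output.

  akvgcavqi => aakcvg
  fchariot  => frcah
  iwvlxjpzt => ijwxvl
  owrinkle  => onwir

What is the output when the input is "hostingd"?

hiots

What's happening: delete the last 3 characters, then take characters alternately from the front and the back (1st, last, 2nd, 2nd-last, ...).
For "hostingd", step one produces "hosti"; step two turns that into "hiots".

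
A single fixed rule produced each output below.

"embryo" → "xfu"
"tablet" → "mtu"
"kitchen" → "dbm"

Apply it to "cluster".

ven

Looking at the pairs, the operation is to shift every letter 7 places backward in the alphabet (wrapping around), then keep only the first 3 characters.
Applying both steps to "cluster": "venlmxk", then "ven".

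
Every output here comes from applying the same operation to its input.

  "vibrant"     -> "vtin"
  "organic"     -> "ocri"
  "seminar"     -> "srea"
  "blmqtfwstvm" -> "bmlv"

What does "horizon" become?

In each case the input is transformed by: take characters alternately from the front and the back (1st, last, 2nd, 2nd-last, ...), then keep only the first 4 characters.
Starting from "horizon": after the first operation, "hnoorzi"; after the second, "hnoo".
(Check on "vibrant": → "vtinbar" → "vtin" ✓)

hnoo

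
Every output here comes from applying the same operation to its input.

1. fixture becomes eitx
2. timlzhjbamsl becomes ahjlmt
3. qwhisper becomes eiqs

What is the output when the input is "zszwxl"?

lwz

What's happening: sort the characters into alphabetical order, then keep every other character starting from the first (positions 1st, 3rd, 5th, ...).
For "zszwxl", step one produces "lswxzz"; step two turns that into "lwz".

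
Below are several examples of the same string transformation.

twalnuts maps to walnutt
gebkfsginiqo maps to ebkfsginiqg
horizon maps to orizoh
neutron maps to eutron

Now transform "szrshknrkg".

zrshknrks

Looking at the pairs, the operation is to delete the last character, then move the first character to the end.
Applying both steps to "szrshknrkg": "szrshknrk", then "zrshknrks".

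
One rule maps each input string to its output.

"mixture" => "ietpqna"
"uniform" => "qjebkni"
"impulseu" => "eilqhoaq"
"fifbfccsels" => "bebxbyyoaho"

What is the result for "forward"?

Each output is the input with this applied: shift every letter 4 places backward in the alphabet (wrapping around).
So "forward" becomes "bknswnz".

bknswnz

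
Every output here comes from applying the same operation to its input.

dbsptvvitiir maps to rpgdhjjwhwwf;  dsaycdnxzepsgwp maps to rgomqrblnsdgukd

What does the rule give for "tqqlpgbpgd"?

The pattern: shift every letter 12 places backward in the alphabet (wrapping around).
"tqqlpgbpgd" → "heezdupdur".

heezdupdur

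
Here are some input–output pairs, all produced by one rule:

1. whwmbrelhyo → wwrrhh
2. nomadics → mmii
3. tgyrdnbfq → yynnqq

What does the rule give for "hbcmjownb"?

Each output is the input with this applied: keep one character in every 3, starting at position 3 (positions 3rd, 6th, 9th, ...), then double every character.
Starting from "hbcmjownb": after the first operation, "cob"; after the second, "ccoobb".
(Check on "nomadics": → "mi" → "mmii" ✓)

ccoobb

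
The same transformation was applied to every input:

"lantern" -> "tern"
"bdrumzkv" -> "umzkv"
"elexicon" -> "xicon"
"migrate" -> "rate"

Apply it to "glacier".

The transformation: delete the first 3 characters.
"glacier" → "cier".

cier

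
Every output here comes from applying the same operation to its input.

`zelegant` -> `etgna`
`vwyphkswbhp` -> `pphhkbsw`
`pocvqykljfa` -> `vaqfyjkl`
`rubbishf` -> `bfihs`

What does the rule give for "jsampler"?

What's happening: delete the first 3 characters, then take characters alternately from the front and the back (1st, last, 2nd, 2nd-last, ...).
Starting from "jsampler": after the first operation, "mpler"; after the second, "mrpel".

mrpel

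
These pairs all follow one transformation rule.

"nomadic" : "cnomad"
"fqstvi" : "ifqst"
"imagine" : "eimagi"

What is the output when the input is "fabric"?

What's happening: move the last 2 characters to the front (rotate right by 2), then delete the first character.
Working it through for "fabric": intermediate "icfabr", final "cfabr".

cfabr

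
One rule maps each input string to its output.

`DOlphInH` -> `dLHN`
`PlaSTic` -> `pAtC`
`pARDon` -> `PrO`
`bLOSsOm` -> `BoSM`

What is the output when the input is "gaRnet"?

Looking at the pairs, the operation is to keep every other character starting from the first (positions 1st, 3rd, 5th, ...), then flip the case of every letter.
On "gaRnet": the first step gives "gRe", and the second then gives "GrE".

GrE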